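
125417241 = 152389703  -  26972462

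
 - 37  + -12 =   -  49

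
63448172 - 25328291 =38119881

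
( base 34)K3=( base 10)683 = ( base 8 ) 1253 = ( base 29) ng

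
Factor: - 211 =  - 211^1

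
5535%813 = 657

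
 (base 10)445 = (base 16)1BD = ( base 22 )K5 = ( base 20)125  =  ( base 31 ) EB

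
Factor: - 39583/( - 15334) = 2^( - 1)*11^( - 1)*17^ ( - 1)  *  23^1*41^( - 1 )*1721^1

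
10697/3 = 10697/3 = 3565.67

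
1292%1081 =211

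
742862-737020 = 5842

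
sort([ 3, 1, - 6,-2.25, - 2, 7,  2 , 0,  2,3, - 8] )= [-8, - 6, -2.25,-2,0, 1,2,  2,3,3,7 ] 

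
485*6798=3297030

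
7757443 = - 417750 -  - 8175193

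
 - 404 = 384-788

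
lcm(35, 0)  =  0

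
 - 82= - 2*41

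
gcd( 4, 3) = 1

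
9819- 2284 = 7535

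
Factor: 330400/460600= 236/329=2^2*7^(  -  1 )*47^ ( - 1 )*59^1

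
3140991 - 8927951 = - 5786960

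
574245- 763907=-189662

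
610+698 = 1308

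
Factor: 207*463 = 3^2 * 23^1*463^1 = 95841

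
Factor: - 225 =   -  3^2* 5^2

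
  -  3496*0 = 0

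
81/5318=81/5318 = 0.02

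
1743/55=31 + 38/55 = 31.69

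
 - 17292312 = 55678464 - 72970776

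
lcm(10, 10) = 10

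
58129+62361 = 120490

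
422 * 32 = 13504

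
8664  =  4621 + 4043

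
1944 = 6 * 324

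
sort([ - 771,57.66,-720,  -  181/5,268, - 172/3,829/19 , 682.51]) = [ - 771, - 720, - 172/3, - 181/5,829/19,57.66, 268,682.51 ]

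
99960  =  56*1785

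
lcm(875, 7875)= 7875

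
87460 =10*8746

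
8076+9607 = 17683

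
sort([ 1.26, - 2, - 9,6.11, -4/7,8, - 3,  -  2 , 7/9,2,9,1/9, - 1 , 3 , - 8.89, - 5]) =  [-9 , - 8.89, - 5, - 3, - 2 , - 2, - 1, - 4/7,1/9,7/9,1.26, 2, 3,6.11,8, 9 ]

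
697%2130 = 697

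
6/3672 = 1/612   =  0.00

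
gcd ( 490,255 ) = 5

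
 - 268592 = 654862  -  923454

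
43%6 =1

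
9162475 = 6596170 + 2566305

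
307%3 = 1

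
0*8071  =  0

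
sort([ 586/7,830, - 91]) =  [-91, 586/7,830] 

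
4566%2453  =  2113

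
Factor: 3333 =3^1*11^1*101^1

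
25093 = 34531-9438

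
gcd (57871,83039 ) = 11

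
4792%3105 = 1687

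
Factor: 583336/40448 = 923/64 = 2^(-6) * 13^1*71^1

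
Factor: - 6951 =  - 3^1*7^1 * 331^1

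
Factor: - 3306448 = -2^4*197^1*1049^1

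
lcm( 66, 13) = 858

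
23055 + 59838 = 82893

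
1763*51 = 89913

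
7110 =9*790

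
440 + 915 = 1355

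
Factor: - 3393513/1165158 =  - 377057/129462 = - 2^(- 1)*3^( - 1)*211^1*1787^1*21577^( - 1 )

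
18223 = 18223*1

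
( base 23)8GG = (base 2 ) 1001000001000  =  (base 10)4616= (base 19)cei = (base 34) 3xq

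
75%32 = 11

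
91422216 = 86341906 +5080310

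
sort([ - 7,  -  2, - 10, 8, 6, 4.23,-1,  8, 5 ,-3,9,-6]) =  [ -10, - 7, - 6, - 3, - 2 , - 1, 4.23 , 5, 6,  8,8 , 9]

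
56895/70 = 812 + 11/14 = 812.79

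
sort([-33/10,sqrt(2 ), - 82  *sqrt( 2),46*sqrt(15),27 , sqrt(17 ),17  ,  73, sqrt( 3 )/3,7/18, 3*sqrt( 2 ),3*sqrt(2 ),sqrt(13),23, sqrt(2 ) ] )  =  [ - 82*sqrt(2), - 33/10, 7/18,sqrt(  3)/3,sqrt(2), sqrt(2),sqrt(13),sqrt(17),3*sqrt(2),3*sqrt( 2 ), 17,23,27,73, 46*sqrt(15 ) ]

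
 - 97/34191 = -97/34191 =- 0.00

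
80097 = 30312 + 49785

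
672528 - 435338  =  237190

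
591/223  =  591/223= 2.65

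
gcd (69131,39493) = 73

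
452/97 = 4+64/97 = 4.66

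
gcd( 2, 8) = 2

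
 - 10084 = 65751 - 75835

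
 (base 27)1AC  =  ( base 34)TP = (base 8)1763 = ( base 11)83a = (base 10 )1011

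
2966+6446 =9412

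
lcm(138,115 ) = 690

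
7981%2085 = 1726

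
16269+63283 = 79552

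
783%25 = 8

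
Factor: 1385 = 5^1*277^1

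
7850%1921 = 166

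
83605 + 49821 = 133426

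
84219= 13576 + 70643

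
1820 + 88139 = 89959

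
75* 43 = 3225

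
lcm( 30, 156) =780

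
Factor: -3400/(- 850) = 2^2=4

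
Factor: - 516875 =- 5^4*827^1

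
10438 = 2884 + 7554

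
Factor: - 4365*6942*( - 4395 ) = 2^1*3^4*5^2*13^1*89^1*97^1  *  293^1= 133176542850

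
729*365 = 266085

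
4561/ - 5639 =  - 1 + 1078/5639 = - 0.81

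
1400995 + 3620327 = 5021322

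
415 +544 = 959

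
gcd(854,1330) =14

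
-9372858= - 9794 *957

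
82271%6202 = 1645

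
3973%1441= 1091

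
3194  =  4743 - 1549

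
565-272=293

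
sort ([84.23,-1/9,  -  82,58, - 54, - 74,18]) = [-82, - 74 ,-54, - 1/9,18, 58, 84.23]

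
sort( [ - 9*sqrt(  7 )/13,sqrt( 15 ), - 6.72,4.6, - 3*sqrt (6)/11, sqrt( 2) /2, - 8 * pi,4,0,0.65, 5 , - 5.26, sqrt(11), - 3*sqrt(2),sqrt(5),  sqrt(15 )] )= [ - 8*pi,-6.72, - 5.26,-3 * sqrt( 2), - 9*sqrt(7)/13, - 3*sqrt ( 6)/11, 0 , 0.65, sqrt ( 2 )/2, sqrt(5),sqrt(11), sqrt (15),sqrt(15 ), 4, 4.6, 5]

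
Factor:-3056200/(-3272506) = 2^2*5^2*7^1*37^1*59^1*821^ ( - 1)*1993^(-1) = 1528100/1636253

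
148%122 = 26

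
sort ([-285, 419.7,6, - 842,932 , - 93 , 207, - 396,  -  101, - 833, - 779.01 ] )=[ - 842, - 833, - 779.01, - 396, - 285, - 101, - 93,  6,207,419.7,932 ]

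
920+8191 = 9111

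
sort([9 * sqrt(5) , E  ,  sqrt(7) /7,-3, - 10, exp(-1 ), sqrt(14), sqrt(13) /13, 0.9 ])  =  [ -10, - 3, sqrt( 13)/13, exp( - 1), sqrt ( 7)/7,  0.9, E, sqrt( 14),9*sqrt(5)]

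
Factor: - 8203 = -13^1*631^1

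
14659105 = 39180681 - 24521576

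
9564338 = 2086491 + 7477847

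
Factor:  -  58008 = -2^3*3^1* 2417^1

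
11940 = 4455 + 7485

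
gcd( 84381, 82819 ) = 11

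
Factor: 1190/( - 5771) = - 2^1*5^1*7^1*17^1* 29^( - 1)*199^( - 1 ) 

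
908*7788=7071504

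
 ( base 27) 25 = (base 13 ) 47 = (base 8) 73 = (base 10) 59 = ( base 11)54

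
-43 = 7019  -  7062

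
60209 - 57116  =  3093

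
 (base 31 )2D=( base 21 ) 3c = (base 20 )3F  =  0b1001011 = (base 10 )75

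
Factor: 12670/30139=2^1* 5^1*7^1* 181^1*30139^( - 1) 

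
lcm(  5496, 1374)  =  5496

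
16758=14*1197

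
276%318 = 276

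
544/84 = 136/21 =6.48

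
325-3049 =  - 2724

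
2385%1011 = 363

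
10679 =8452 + 2227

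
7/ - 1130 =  - 7/1130 = -0.01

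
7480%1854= 64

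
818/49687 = 818/49687 =0.02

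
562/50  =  11 + 6/25 =11.24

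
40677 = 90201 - 49524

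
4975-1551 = 3424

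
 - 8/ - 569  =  8/569=0.01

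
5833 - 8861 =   -  3028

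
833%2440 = 833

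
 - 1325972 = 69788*(-19 ) 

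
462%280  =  182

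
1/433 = 1/433= 0.00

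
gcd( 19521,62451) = 81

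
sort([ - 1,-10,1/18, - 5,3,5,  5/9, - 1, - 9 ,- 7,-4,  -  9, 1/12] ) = [ - 10, - 9, - 9, -7, - 5, - 4, - 1, - 1, 1/18,1/12,  5/9, 3,5 ] 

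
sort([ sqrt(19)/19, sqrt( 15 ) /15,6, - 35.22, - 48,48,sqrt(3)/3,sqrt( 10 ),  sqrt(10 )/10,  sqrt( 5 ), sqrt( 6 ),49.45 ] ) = [ - 48, - 35.22, sqrt( 19)/19,sqrt( 15 ) /15, sqrt( 10 ) /10,sqrt(3)/3, sqrt(5), sqrt( 6 ), sqrt( 10),6,48,49.45]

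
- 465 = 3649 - 4114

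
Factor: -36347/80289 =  - 3^( - 2 ) * 11^( - 1 ) * 19^1*811^( - 1)* 1913^1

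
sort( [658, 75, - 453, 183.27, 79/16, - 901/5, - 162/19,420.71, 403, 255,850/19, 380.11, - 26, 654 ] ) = [ - 453,-901/5,- 26 , - 162/19, 79/16 , 850/19, 75, 183.27, 255, 380.11,403,  420.71,654,658 ]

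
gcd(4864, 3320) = 8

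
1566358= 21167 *74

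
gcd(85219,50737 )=1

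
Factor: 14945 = 5^1 * 7^2*61^1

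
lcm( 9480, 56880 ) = 56880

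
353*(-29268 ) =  - 10331604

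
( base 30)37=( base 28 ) 3d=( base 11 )89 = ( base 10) 97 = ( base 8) 141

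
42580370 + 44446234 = 87026604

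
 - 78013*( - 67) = 5226871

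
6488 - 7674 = -1186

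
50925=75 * 679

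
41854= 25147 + 16707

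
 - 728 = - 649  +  -79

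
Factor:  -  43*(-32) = 1376=2^5*43^1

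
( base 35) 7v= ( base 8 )424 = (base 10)276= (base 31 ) 8s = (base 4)10110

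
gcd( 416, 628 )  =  4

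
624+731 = 1355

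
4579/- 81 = -57+ 38/81=- 56.53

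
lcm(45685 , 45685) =45685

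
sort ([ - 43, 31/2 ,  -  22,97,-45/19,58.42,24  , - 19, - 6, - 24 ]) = [ - 43, - 24, - 22, - 19, - 6, - 45/19,31/2,24,58.42, 97 ] 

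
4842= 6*807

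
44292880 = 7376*6005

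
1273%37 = 15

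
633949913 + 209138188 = 843088101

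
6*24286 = 145716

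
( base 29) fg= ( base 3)121201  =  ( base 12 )317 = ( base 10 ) 451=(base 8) 703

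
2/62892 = 1/31446 =0.00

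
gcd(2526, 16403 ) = 1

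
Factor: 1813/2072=2^( - 3)*7^1  =  7/8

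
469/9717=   469/9717 = 0.05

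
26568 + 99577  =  126145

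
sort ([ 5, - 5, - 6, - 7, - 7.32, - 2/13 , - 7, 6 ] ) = [ - 7.32, - 7, - 7, - 6, - 5 , - 2/13, 5, 6 ] 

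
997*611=609167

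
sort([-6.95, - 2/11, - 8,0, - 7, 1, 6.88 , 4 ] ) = [-8, - 7, - 6.95, - 2/11, 0,1, 4,6.88]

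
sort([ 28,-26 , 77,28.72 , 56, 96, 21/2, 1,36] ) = [ - 26, 1, 21/2, 28 , 28.72, 36,56,  77,96 ] 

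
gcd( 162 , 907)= 1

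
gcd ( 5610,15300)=510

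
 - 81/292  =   - 81/292 = -0.28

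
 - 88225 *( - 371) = 32731475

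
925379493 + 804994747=1730374240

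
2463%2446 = 17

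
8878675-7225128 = 1653547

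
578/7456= 289/3728 = 0.08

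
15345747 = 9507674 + 5838073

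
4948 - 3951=997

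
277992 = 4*69498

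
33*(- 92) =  - 3036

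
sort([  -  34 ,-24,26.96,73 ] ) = [ - 34, - 24,  26.96, 73 ]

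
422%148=126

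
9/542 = 9/542 = 0.02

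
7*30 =210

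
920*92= 84640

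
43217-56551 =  - 13334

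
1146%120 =66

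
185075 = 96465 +88610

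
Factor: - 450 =-2^1*3^2*5^2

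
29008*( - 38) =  - 1102304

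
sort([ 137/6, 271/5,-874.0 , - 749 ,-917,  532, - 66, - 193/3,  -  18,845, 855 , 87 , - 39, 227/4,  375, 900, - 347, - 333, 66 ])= [  -  917, - 874.0, - 749, - 347, - 333  , - 66,- 193/3, - 39, - 18,137/6, 271/5,  227/4, 66 , 87, 375 , 532, 845,855 , 900 ] 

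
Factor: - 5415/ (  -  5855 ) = 3^1* 19^2*1171^( - 1) =1083/1171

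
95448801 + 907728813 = 1003177614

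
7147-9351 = -2204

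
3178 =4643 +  - 1465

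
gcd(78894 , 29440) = 2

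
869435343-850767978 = 18667365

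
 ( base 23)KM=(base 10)482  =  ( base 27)HN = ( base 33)EK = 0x1E2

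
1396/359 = 1396/359 = 3.89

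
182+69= 251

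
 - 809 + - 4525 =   -  5334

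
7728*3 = 23184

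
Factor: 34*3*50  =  2^2*3^1*5^2 *17^1 = 5100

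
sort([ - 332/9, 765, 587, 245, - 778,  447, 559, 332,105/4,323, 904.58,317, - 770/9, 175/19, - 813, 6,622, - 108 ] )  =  [ - 813 , - 778, - 108, - 770/9, - 332/9,6,175/19,  105/4 , 245, 317 , 323,  332, 447,559,587, 622,  765 , 904.58 ] 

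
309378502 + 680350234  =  989728736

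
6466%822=712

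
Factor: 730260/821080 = 2^( - 1 )* 3^2* 13^( - 1 )*1579^( - 1 )*4057^1 = 36513/41054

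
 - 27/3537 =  - 1+130/131= - 0.01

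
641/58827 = 641/58827 = 0.01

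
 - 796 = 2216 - 3012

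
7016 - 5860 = 1156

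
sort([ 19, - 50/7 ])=[ - 50/7,19]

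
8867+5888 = 14755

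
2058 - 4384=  - 2326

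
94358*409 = 38592422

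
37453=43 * 871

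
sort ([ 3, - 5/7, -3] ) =[ - 3,  -  5/7,3]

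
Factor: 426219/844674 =2^( - 1)*31^1 *4583^1*140779^ (  -  1) = 142073/281558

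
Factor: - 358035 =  - 3^1*5^1*23869^1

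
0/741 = 0=0.00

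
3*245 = 735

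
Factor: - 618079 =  - 7^1*11^1*23^1*349^1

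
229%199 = 30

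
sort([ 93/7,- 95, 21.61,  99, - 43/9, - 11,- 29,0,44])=[ -95, - 29, -11,-43/9,0,93/7, 21.61, 44,99]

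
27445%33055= 27445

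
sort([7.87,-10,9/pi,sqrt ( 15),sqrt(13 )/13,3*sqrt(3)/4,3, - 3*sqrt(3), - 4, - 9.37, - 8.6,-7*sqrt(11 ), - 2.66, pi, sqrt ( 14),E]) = [ - 7*sqrt(11), -10,-9.37,- 8.6, - 3*sqrt(3), - 4,-2.66, sqrt(13)/13, 3*sqrt(3 )/4 , E,9/pi,3,pi,sqrt(14), sqrt(15 ), 7.87 ] 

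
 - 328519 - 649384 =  - 977903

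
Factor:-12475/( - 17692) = 2^( - 2 )*5^2 * 499^1*4423^( - 1 ) 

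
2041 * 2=4082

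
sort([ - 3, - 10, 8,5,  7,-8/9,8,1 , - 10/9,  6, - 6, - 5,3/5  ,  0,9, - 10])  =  [ - 10, - 10,- 6, - 5 , - 3, - 10/9, - 8/9, 0,3/5, 1,5,6,7,8, 8,9 ]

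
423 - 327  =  96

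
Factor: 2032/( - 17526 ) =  - 8/69 = - 2^3*3^( - 1 )*23^( - 1 )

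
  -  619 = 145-764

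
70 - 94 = -24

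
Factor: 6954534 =2^1*3^2*386363^1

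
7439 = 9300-1861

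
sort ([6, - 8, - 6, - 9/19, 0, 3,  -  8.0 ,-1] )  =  [  -  8,  -  8.0, - 6,  -  1 , - 9/19,0, 3,6]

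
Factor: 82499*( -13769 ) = -1135928731 = - 7^2*281^1*82499^1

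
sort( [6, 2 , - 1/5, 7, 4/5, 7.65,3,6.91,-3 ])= [ - 3, - 1/5,4/5,2, 3 , 6, 6.91, 7 , 7.65]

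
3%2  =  1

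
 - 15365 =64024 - 79389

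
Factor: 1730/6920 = 1/4 = 2^ ( - 2 ) 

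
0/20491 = 0 = 0.00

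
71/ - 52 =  - 2 + 33/52 = - 1.37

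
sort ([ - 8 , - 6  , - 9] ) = [-9, - 8, - 6 ]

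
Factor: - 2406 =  - 2^1*3^1 * 401^1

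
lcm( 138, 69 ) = 138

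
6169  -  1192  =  4977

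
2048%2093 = 2048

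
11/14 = 11/14 = 0.79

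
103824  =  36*2884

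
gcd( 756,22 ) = 2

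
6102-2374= 3728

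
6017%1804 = 605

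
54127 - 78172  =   - 24045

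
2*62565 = 125130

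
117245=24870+92375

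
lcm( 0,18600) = 0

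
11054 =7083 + 3971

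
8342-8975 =  -  633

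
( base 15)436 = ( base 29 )13n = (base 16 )3b7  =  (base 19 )2c1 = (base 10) 951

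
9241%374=265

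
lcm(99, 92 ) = 9108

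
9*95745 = 861705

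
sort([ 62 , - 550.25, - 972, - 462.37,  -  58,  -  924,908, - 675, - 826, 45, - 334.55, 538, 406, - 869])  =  [ - 972, - 924, - 869, - 826,-675,- 550.25 ,-462.37, - 334.55,-58,45,62, 406,538,908]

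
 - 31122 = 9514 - 40636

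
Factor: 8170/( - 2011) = -2^1 * 5^1*19^1* 43^1 * 2011^ ( - 1 )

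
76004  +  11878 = 87882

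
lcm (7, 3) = 21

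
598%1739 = 598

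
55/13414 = 55/13414 = 0.00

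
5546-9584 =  - 4038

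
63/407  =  63/407 = 0.15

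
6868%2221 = 205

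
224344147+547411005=771755152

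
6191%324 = 35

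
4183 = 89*47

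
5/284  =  5/284 = 0.02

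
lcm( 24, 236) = 1416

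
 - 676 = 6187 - 6863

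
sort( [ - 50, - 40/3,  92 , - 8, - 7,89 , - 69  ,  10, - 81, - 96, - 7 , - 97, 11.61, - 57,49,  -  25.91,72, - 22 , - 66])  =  [ - 97, - 96, - 81,  -  69,-66, - 57, - 50,-25.91, - 22, - 40/3, - 8, - 7, - 7,10 , 11.61 , 49, 72,89, 92 ]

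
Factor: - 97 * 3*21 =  - 6111 = - 3^2 * 7^1 * 97^1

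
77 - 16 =61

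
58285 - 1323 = 56962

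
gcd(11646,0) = 11646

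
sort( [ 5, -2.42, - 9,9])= [ - 9, - 2.42,5 , 9 ]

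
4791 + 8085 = 12876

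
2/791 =2/791=0.00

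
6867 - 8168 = -1301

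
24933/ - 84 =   -  297+ 5/28 = - 296.82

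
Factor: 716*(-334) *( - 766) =2^4*167^1 * 179^1*383^1 = 183184304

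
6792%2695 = 1402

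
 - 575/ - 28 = 20 + 15/28  =  20.54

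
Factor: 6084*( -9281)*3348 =-2^4*3^5*13^2*31^1*9281^1 = - 189046842192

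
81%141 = 81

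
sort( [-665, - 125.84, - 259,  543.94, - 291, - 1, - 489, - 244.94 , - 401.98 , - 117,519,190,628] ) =[  -  665, - 489, -401.98, - 291, - 259,  -  244.94, - 125.84, - 117, - 1 , 190,519,  543.94,628]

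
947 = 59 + 888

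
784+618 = 1402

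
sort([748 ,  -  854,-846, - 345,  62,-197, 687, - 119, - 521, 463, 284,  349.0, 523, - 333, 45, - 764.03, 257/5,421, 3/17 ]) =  [ - 854, - 846,-764.03 , - 521, - 345, - 333, - 197, - 119,3/17, 45,257/5, 62, 284, 349.0, 421, 463  ,  523,687, 748 ] 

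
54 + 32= 86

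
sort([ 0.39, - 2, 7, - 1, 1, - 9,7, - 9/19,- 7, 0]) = [ - 9, - 7, - 2 , - 1, - 9/19, 0,0.39, 1, 7 , 7]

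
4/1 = 4  =  4.00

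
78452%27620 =23212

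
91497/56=13071/8  =  1633.88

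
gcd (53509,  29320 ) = 733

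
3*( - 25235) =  - 75705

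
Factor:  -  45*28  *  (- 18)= 2^3* 3^4 * 5^1 * 7^1=22680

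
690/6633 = 230/2211 = 0.10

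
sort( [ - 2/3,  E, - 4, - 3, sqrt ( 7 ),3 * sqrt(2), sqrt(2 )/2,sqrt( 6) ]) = [ - 4 ,  -  3 ,-2/3, sqrt(2)/2,  sqrt(6), sqrt(7 ), E, 3*sqrt(2 ) ]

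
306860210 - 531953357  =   - 225093147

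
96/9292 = 24/2323 = 0.01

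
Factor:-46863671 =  - 19^1* 2466509^1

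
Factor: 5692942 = 2^1 * 43^1*53^1*1249^1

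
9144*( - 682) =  - 6236208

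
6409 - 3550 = 2859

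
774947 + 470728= 1245675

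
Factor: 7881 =3^1*37^1*71^1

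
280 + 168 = 448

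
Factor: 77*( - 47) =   -  3619 = -7^1*11^1 * 47^1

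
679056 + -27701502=- 27022446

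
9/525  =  3/175 = 0.02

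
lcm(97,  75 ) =7275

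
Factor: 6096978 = 2^1*3^3*23^1*4909^1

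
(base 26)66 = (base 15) ac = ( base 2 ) 10100010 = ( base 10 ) 162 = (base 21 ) 7F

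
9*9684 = 87156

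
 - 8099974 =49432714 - 57532688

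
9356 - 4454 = 4902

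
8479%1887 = 931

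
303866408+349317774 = 653184182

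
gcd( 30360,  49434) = 66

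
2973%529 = 328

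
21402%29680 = 21402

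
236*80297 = 18950092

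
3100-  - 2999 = 6099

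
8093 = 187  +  7906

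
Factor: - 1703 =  - 13^1*131^1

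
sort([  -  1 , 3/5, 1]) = [ - 1, 3/5, 1] 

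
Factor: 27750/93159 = 9250/31053 = 2^1*3^( - 1 )*5^3*11^(  -  1) *37^1*941^( - 1)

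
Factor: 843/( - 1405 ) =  - 3/5 = - 3^1*5^( - 1)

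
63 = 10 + 53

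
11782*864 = 10179648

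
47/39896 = 47/39896 = 0.00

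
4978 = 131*38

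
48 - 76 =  - 28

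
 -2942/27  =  - 109 + 1/27 = - 108.96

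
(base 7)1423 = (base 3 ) 202121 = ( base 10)556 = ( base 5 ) 4211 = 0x22C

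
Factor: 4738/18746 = 23/91 = 7^(-1)* 13^( - 1)*23^1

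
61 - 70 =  - 9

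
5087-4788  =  299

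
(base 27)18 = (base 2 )100011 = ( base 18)1h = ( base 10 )35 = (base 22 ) 1d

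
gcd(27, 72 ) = 9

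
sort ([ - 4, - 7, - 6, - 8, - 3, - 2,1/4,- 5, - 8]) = [ -8, - 8 , -7 , -6, - 5, - 4, - 3, - 2,1/4 ] 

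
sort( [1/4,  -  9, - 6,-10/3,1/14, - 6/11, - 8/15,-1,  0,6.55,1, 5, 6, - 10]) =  [-10, - 9, - 6, - 10/3, - 1, - 6/11, - 8/15, 0,1/14, 1/4, 1, 5, 6,6.55]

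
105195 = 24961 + 80234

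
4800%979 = 884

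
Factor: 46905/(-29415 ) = - 37^(-1)*59^1 = -59/37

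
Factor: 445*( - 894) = - 2^1*3^1 * 5^1*89^1*149^1 = -397830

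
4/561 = 4/561 = 0.01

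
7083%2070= 873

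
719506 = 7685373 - 6965867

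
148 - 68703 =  - 68555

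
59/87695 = 59/87695 = 0.00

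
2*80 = 160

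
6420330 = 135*47558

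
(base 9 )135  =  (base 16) 71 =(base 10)113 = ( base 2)1110001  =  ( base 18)65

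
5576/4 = 1394 =1394.00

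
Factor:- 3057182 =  - 2^1*149^1*10259^1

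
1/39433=1/39433 = 0.00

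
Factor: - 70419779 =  - 70419779^1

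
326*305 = 99430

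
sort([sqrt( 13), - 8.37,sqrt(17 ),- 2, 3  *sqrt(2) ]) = [ - 8.37, - 2, sqrt( 13 ), sqrt(17),3*sqrt( 2) ] 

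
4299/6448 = 4299/6448=0.67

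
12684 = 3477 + 9207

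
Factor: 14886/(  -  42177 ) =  - 6/17 = -2^1 * 3^1*17^(-1 )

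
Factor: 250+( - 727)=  -477 = - 3^2 *53^1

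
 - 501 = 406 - 907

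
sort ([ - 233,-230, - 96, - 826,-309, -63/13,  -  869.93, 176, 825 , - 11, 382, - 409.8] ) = [ - 869.93,-826, - 409.8, -309,-233,  -  230, - 96,-11 ,-63/13,176,382, 825] 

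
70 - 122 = -52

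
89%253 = 89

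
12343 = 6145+6198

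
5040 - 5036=4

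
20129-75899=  - 55770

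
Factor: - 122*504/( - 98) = 4392/7  =  2^3*3^2  *7^( - 1)*61^1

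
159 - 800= - 641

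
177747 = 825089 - 647342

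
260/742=130/371 = 0.35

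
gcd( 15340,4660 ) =20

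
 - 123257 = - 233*529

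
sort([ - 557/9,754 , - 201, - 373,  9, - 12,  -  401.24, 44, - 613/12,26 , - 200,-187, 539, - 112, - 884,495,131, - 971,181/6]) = [ - 971,-884, - 401.24, - 373, - 201, - 200, - 187, - 112, - 557/9, - 613/12,-12,9, 26, 181/6, 44,131 , 495,539, 754] 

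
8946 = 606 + 8340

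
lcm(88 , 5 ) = 440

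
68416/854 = 80 + 48/427 = 80.11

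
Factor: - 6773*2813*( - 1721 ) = 13^1  *29^1*97^1*521^1*1721^1 = 32789264729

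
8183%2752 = 2679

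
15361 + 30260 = 45621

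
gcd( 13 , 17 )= 1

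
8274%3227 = 1820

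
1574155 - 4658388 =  - 3084233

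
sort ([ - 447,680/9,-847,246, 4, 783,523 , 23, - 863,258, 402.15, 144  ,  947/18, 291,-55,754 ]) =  [  -  863, - 847, - 447, - 55,4,  23,  947/18, 680/9,144,  246, 258,291, 402.15, 523,754, 783 ]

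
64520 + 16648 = 81168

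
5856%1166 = 26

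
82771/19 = 4356 + 7/19=4356.37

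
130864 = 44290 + 86574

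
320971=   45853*7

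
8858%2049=662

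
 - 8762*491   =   - 4302142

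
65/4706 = 5/362 = 0.01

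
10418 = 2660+7758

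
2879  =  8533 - 5654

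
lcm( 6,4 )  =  12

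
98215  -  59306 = 38909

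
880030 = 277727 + 602303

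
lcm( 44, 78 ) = 1716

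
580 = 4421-3841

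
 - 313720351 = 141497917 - 455218268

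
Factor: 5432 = 2^3 *7^1*97^1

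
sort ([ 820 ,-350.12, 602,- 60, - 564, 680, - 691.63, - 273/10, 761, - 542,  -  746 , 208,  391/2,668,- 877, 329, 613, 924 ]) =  [ - 877, - 746,  -  691.63,  -  564,-542, -350.12, - 60,-273/10, 391/2, 208, 329, 602, 613, 668, 680 , 761, 820, 924] 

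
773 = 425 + 348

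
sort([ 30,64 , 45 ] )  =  [ 30,45,  64] 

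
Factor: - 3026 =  - 2^1 *17^1*89^1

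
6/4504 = 3/2252 = 0.00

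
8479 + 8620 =17099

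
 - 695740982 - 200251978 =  - 895992960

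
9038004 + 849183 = 9887187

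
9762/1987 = 4+1814/1987 = 4.91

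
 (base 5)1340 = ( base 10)220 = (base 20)B0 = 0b11011100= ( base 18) C4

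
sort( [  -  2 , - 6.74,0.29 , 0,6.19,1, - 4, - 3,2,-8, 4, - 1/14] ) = [ - 8 ,-6.74,-4,-3, - 2, - 1/14,0,0.29,1,  2 , 4, 6.19 ]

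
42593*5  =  212965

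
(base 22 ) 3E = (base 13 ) 62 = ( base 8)120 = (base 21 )3h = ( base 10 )80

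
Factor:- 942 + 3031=2089 = 2089^1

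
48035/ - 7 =-48035/7 = -6862.14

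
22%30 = 22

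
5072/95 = 53 + 37/95= 53.39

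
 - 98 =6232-6330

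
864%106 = 16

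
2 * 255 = 510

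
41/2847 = 41/2847 =0.01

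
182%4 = 2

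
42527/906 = 42527/906 =46.94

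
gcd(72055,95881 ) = 1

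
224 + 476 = 700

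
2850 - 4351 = - 1501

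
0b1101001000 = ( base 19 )264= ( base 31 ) r3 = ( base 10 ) 840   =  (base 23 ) 1dc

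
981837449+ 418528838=1400366287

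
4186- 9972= - 5786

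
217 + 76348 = 76565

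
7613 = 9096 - 1483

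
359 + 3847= 4206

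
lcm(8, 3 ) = 24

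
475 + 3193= 3668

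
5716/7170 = 2858/3585 = 0.80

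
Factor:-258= - 2^1*3^1*43^1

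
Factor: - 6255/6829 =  - 3^2*5^1*139^1*6829^( - 1 ) 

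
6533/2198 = 6533/2198 = 2.97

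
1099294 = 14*78521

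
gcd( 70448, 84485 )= 1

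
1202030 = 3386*355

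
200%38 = 10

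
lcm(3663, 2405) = 238095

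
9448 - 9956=-508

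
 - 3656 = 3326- 6982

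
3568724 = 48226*74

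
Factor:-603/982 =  - 2^(  -  1)*3^2*67^1 * 491^ ( -1) 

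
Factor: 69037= 17^1*31^1*131^1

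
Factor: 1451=1451^1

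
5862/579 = 1954/193=10.12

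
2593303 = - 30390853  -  -32984156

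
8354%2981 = 2392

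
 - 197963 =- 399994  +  202031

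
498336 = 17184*29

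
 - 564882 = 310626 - 875508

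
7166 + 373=7539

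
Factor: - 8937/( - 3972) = 9/4 = 2^( - 2 )*3^2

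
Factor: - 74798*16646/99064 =-1533359/122 = -2^ ( - 1)*41^1 * 61^( - 1 )*149^1*251^1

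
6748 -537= 6211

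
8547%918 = 285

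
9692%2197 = 904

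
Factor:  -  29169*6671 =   -  3^2*7^2*463^1 * 953^1=-  194586399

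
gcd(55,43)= 1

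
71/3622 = 71/3622= 0.02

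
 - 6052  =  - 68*89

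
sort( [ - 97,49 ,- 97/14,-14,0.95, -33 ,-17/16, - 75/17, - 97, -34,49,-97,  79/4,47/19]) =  [ - 97, - 97,-97,-34,  -  33, - 14,-97/14,-75/17,  -  17/16,0.95, 47/19 , 79/4,49 , 49]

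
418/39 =10+28/39 =10.72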